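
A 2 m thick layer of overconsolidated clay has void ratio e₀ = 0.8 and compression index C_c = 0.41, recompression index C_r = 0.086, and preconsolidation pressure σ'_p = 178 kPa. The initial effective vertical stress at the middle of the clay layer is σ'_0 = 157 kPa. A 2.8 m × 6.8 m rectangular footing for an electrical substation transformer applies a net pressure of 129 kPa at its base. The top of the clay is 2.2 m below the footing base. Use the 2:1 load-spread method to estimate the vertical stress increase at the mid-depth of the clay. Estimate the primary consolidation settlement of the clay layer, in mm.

Mid-depth of clay below the footing base: z = 2.2 + 2/2 = 3.2 m.
Stress increase at mid-clay by the 2:1 spreading method:
Δσ = qBL/((B+z)(L+z)) = 129×2.8×6.8/((2.8+3.2)(6.8+3.2)) = 40.936 kPa
Final effective stress: σ'_f = 157 + 40.936 = 197.94 kPa.
σ'_f = 197.94 > σ'_p = 178 kPa, so the stress path crosses the preconsolidation pressure — recompression up to σ'_p, then virgin compression beyond:
S_c = H/(1+e₀)·[C_r·log₁₀(σ'_p/σ'_0) + C_c·log₁₀(σ'_f/σ'_p)]
    = 2/1.8 × [0.086×log₁₀(178/157) + 0.41×log₁₀(197.94/178)]
    = 1.1111 × [0.0046888 + 0.018907] = 0.02622 m

S_c ≈ 26.2 mm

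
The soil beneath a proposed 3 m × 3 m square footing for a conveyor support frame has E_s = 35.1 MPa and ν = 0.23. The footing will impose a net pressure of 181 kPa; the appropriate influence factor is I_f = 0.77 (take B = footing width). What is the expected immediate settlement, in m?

S_e ≈ 0.0113 m

Immediate (elastic) settlement: S_e = q·B·(1−ν²)/E_s · I_f.
E_s = 35.1 MPa = 35100 kPa.
S_e = 181 × 3 × (1 − 0.23²) / 35100 × 0.77
    = 181 × 3 × 0.9471 / 35100 × 0.77
    = 0.01128 m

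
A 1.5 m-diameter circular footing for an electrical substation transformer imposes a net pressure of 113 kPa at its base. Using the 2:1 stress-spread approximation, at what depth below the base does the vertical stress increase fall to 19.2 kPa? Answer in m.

z ≈ 2.14 m

2:1 spreading — at depth z the loaded area has grown by z in each plan dimension:
qD²/(D+z)² = Δσ_z ⇒ z = D(√(q/Δσ_z) − 1) = 1.5×(√(113/19.2) − 1) = 2.139 m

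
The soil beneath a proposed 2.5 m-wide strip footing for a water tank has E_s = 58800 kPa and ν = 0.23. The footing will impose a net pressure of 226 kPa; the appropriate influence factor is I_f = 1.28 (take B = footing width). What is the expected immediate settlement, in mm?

Immediate (elastic) settlement: S_e = q·B·(1−ν²)/E_s · I_f.
S_e = 226 × 2.5 × (1 − 0.23²) / 58800 × 1.28
    = 226 × 2.5 × 0.9471 / 58800 × 1.28
    = 0.01165 m = 11.65 mm

S_e ≈ 11.6 mm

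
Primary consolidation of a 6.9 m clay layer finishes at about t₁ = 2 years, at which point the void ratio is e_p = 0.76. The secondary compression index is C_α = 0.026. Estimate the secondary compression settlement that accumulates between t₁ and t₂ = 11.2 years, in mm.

S_s ≈ 76.3 mm

Secondary compression: S_s = C_α·H/(1+e_p)·log₁₀(t₂/t₁)
S_s = 0.026×6.9/(1+0.76)×log₁₀(11.2/2)
    = 0.1019 × 0.7482 = 0.07626 m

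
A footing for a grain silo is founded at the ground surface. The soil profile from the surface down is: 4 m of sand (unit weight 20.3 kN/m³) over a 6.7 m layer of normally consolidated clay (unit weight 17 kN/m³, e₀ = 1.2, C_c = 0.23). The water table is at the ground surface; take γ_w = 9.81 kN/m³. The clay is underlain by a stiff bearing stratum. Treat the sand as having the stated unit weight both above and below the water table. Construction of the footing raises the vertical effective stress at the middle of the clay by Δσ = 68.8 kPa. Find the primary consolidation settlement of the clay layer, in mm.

Mid-depth of clay below the ground surface: z = 4 + 6.7/2 = 7.35 m.
Total vertical stress at mid-clay: σ_v = 20.3×4 + 17×3.35 = 138.15 kPa.
Pore pressure: u = 9.81×(7.35 − 0) = 72.103 kPa.
Initial effective stress: σ'_0 = σ_v − u = 138.15 − 72.103 = 66.047 kPa.
Final effective stress: σ'_f = σ'_0 + Δσ = 66.047 + 68.8 = 134.85 kPa.
Normally consolidated clay, so the full stress increment lies on the virgin compression line:
S_c = C_c·H/(1+e₀)·log₁₀(σ'_f/σ'_0) = 0.23×6.7/(1+1.2)×log₁₀(134.85/66.047)
    = 0.70045 × 0.31 = 0.2171 m

S_c ≈ 217 mm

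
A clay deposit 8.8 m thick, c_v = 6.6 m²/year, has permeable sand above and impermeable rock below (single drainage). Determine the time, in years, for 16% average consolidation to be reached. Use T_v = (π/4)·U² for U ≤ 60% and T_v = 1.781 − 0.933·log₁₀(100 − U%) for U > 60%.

Drainage path length: H_d = H = 8.8 m (single drainage).
U ≤ 60%: T_v = (π/4)·U² = (π/4)×0.16² = 0.020106.
t = T_v·H_d²/c_v = 0.020106×8.8²/6.6 = 0.2359 years.

t ≈ 0.236 years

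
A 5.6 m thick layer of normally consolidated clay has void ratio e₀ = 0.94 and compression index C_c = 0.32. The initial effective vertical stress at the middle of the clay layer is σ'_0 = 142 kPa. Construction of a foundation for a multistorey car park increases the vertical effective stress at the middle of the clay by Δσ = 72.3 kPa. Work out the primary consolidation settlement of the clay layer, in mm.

Final effective stress: σ'_f = σ'_0 + Δσ = 142 + 72.3 = 214.3 kPa.
Normally consolidated clay, so the full stress increment lies on the virgin compression line:
S_c = C_c·H/(1+e₀)·log₁₀(σ'_f/σ'_0) = 0.32×5.6/(1+0.94)×log₁₀(214.3/142)
    = 0.92371 × 0.17873 = 0.1651 m

S_c ≈ 165 mm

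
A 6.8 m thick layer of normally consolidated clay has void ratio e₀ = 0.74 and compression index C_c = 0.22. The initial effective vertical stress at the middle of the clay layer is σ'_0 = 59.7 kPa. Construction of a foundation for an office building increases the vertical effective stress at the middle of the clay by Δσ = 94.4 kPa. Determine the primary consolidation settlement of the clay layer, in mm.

Final effective stress: σ'_f = σ'_0 + Δσ = 59.7 + 94.4 = 154.1 kPa.
Normally consolidated clay, so the full stress increment lies on the virgin compression line:
S_c = C_c·H/(1+e₀)·log₁₀(σ'_f/σ'_0) = 0.22×6.8/(1+0.74)×log₁₀(154.1/59.7)
    = 0.85977 × 0.41183 = 0.3541 m

S_c ≈ 354 mm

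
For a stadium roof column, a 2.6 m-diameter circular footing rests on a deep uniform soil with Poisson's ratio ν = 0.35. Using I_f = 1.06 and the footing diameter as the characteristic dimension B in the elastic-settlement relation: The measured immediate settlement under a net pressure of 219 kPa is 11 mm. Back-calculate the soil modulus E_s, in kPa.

E_s ≈ 48100 kPa

S_e = q·B·(1−ν²)/E_s · I_f  ⇒  E_s = q·B·(1−ν²)·I_f / S_e.
E_s = 219 × 2.6 × 0.8775 × 1.06 / 0.011 = 48150 kPa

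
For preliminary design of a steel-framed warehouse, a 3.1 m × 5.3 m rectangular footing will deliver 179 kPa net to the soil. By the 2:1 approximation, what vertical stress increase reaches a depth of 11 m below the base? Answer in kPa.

Δσ_z ≈ 12.8 kPa

By the 2:1 method the load spreads at 1 horizontal : 2 vertical, so at depth z the loaded area has grown by z in each plan dimension:
Δσ = qBL/((B+z)(L+z)) = 179×3.1×5.3/((3.1+11)(5.3+11)) = 12.796 kPa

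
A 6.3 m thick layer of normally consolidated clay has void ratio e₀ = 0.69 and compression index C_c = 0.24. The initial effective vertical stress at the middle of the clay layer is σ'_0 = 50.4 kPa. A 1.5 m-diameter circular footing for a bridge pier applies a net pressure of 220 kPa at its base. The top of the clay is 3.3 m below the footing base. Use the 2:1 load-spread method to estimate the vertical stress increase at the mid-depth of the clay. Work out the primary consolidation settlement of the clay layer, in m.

Mid-depth of clay below the footing base: z = 3.3 + 6.3/2 = 6.45 m.
Stress increase at mid-clay by the 2:1 spreading method:
Δσ ≈ qD²/(D+z)² = 220×1.5²/(1.5+6.45)² = 7.832 kPa
Final effective stress: σ'_f = σ'_0 + Δσ = 50.4 + 7.832 = 58.232 kPa.
Normally consolidated clay, so the full stress increment lies on the virgin compression line:
S_c = C_c·H/(1+e₀)·log₁₀(σ'_f/σ'_0) = 0.24×6.3/(1+0.69)×log₁₀(58.232/50.4)
    = 0.89467 × 0.062731 = 0.05612 m

S_c ≈ 0.0561 m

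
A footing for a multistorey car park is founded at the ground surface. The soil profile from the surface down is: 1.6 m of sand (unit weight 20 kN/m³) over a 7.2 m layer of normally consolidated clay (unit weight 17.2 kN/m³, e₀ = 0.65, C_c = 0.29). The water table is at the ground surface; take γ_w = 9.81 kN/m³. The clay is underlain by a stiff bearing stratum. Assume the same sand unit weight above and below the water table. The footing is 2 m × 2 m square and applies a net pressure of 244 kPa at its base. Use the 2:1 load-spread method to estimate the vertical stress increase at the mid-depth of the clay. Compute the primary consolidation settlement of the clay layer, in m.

S_c ≈ 0.2 m

Mid-depth of clay below the ground surface: z = 1.6 + 7.2/2 = 5.2 m.
Total vertical stress at mid-clay: σ_v = 20×1.6 + 17.2×3.6 = 93.92 kPa.
Pore pressure: u = 9.81×(5.2 − 0) = 51.012 kPa.
Initial effective stress: σ'_0 = σ_v − u = 93.92 − 51.012 = 42.908 kPa.
Stress increase at mid-clay by the 2:1 spreading method:
Δσ = qBL/((B+z)(L+z)) = 244×2×2/((2+5.2)(2+5.2)) = 18.827 kPa
Final effective stress: σ'_f = σ'_0 + Δσ = 42.908 + 18.827 = 61.735 kPa.
Normally consolidated clay, so the full stress increment lies on the virgin compression line:
S_c = C_c·H/(1+e₀)·log₁₀(σ'_f/σ'_0) = 0.29×7.2/(1+0.65)×log₁₀(61.735/42.908)
    = 1.2655 × 0.15799 = 0.1999 m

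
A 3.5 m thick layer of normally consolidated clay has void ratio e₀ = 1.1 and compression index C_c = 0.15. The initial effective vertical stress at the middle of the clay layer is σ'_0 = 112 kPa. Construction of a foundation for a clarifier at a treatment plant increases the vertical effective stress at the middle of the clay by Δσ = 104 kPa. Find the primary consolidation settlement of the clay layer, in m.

S_c ≈ 0.0713 m

Final effective stress: σ'_f = σ'_0 + Δσ = 112 + 104 = 216 kPa.
Normally consolidated clay, so the full stress increment lies on the virgin compression line:
S_c = C_c·H/(1+e₀)·log₁₀(σ'_f/σ'_0) = 0.15×3.5/(1+1.1)×log₁₀(216/112)
    = 0.25 × 0.28524 = 0.07131 m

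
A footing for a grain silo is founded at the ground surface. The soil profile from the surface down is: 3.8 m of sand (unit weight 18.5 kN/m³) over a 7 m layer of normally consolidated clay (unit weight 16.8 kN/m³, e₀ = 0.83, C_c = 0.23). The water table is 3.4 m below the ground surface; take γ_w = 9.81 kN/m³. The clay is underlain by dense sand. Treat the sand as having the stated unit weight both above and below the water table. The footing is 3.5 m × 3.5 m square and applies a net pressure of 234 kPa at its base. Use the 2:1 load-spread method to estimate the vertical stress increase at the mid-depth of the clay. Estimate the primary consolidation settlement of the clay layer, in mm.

Mid-depth of clay below the ground surface: z = 3.8 + 7/2 = 7.3 m.
Total vertical stress at mid-clay: σ_v = 18.5×3.8 + 16.8×3.5 = 129.1 kPa.
Pore pressure: u = 9.81×(7.3 − 3.4) = 38.259 kPa.
Initial effective stress: σ'_0 = σ_v − u = 129.1 − 38.259 = 90.841 kPa.
Stress increase at mid-clay by the 2:1 spreading method:
Δσ = qBL/((B+z)(L+z)) = 234×3.5×3.5/((3.5+7.3)(3.5+7.3)) = 24.576 kPa
Final effective stress: σ'_f = σ'_0 + Δσ = 90.841 + 24.576 = 115.42 kPa.
Normally consolidated clay, so the full stress increment lies on the virgin compression line:
S_c = C_c·H/(1+e₀)·log₁₀(σ'_f/σ'_0) = 0.23×7/(1+0.83)×log₁₀(115.42/90.841)
    = 0.87978 × 0.104 = 0.0915 m

S_c ≈ 91.5 mm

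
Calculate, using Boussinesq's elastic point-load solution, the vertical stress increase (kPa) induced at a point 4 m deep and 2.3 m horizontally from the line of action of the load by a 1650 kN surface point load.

Δσ_z ≈ 24.1 kPa

Boussinesq vertical stress below a point load on an elastic half-space:
Δσ_z = 3P/(2πz²) · [1 + (r/z)²]^(−5/2)
r/z = 2.3/4 = 0.575; [1+(r/z)²]^(−5/2) = 0.48962.
Δσ_z = 3×1650/(2π×4²) × 0.48962 = 49.239 × 0.48962 = 24.11 kPa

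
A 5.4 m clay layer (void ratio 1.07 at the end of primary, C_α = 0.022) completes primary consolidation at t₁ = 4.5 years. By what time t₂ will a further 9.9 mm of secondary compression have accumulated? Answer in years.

t₂ ≈ 6.69 years

S_s = C_α·H/(1+e_p)·log₁₀(t₂/t₁) ⇒ log₁₀(t₂/t₁) = S_s·(1+e_p)/(C_α·H).
log₁₀(t₂/t₁) = 0.0099 × (1+1.07) / (0.022×5.4) = 0.1725
t₂ = t₁ × 10^0.1725 = 4.5 × 1.488 = 6.694 years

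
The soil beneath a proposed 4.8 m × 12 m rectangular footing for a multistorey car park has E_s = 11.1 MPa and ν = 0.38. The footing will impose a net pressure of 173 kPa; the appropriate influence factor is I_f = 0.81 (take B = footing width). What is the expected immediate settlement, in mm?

S_e ≈ 51.8 mm

Immediate (elastic) settlement: S_e = q·B·(1−ν²)/E_s · I_f.
E_s = 11.1 MPa = 11100 kPa.
S_e = 173 × 4.8 × (1 − 0.38²) / 11100 × 0.81
    = 173 × 4.8 × 0.8556 / 11100 × 0.81
    = 0.05185 m = 51.85 mm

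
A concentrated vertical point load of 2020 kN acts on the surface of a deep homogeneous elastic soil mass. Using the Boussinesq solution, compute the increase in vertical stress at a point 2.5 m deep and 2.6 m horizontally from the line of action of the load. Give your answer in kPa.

Δσ_z ≈ 24.7 kPa

Boussinesq vertical stress below a point load on an elastic half-space:
Δσ_z = 3P/(2πz²) · [1 + (r/z)²]^(−5/2)
r/z = 2.6/2.5 = 1.04; [1+(r/z)²]^(−5/2) = 0.15996.
Δσ_z = 3×2020/(2π×2.5²) × 0.15996 = 154.32 × 0.15996 = 24.69 kPa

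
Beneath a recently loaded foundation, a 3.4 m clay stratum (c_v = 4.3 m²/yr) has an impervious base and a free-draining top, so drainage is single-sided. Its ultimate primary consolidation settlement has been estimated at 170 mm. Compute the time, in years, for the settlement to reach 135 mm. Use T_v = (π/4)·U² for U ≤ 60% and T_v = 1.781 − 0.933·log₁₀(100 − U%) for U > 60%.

Drainage path length: H_d = H = 3.4 m (single drainage).
U = S(t)/S_ult = 135/170 = 0.7941.
U > 60%: T_v = 1.781 − 0.933·log₁₀(100 − 79.412) = 0.55539.
t = T_v·H_d²/c_v = 0.55539×3.4²/4.3 = 1.493 years.

t ≈ 1.49 years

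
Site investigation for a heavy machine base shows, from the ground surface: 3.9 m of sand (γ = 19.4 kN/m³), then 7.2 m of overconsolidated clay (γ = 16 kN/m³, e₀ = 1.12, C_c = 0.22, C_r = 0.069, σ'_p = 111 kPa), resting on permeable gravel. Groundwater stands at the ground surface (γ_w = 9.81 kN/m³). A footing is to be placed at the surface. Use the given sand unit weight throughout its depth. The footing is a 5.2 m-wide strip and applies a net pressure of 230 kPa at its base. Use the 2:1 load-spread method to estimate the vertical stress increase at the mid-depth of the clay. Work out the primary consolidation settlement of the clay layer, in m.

Mid-depth of clay below the ground surface: z = 3.9 + 7.2/2 = 7.5 m.
Total vertical stress at mid-clay: σ_v = 19.4×3.9 + 16×3.6 = 133.26 kPa.
Pore pressure: u = 9.81×(7.5 − 0) = 73.575 kPa.
Initial effective stress: σ'_0 = σ_v − u = 133.26 − 73.575 = 59.685 kPa.
Stress increase at mid-clay by the 2:1 spreading method:
Δσ = qB/(B+z) = 230×5.2/(5.2+7.5) = 94.173 kPa
Final effective stress: σ'_f = 59.685 + 94.173 = 153.86 kPa.
σ'_f = 153.86 > σ'_p = 111 kPa, so the stress path crosses the preconsolidation pressure — recompression up to σ'_p, then virgin compression beyond:
S_c = H/(1+e₀)·[C_r·log₁₀(σ'_p/σ'_0) + C_c·log₁₀(σ'_f/σ'_p)]
    = 7.2/2.12 × [0.069×log₁₀(111/59.685) + 0.22×log₁₀(153.86/111)]
    = 3.3962 × [0.018593 + 0.031197] = 0.1691 m

S_c ≈ 0.169 m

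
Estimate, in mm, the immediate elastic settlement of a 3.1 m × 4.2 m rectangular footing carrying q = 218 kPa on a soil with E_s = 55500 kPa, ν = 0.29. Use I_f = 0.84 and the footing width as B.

S_e ≈ 9.37 mm

Immediate (elastic) settlement: S_e = q·B·(1−ν²)/E_s · I_f.
S_e = 218 × 3.1 × (1 − 0.29²) / 55500 × 0.84
    = 218 × 3.1 × 0.9159 / 55500 × 0.84
    = 0.009368 m = 9.368 mm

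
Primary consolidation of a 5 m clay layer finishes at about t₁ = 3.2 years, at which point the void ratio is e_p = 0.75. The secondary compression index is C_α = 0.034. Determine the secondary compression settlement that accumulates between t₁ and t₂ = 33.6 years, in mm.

Secondary compression: S_s = C_α·H/(1+e_p)·log₁₀(t₂/t₁)
S_s = 0.034×5/(1+0.75)×log₁₀(33.6/3.2)
    = 0.09714 × 1.021 = 0.0992 m

S_s ≈ 99.2 mm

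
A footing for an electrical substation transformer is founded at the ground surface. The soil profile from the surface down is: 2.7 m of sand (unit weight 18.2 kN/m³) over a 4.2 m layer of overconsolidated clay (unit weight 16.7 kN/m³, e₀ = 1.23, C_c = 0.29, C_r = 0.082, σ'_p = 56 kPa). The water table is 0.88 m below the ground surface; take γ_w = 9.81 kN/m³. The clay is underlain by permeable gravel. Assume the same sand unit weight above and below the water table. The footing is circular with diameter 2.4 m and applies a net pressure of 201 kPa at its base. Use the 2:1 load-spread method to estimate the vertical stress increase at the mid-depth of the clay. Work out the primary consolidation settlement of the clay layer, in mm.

Mid-depth of clay below the ground surface: z = 2.7 + 4.2/2 = 4.8 m.
Total vertical stress at mid-clay: σ_v = 18.2×2.7 + 16.7×2.1 = 84.21 kPa.
Pore pressure: u = 9.81×(4.8 − 0.88) = 38.455 kPa.
Initial effective stress: σ'_0 = σ_v − u = 84.21 − 38.455 = 45.755 kPa.
Stress increase at mid-clay by the 2:1 spreading method:
Δσ ≈ qD²/(D+z)² = 201×2.4²/(2.4+4.8)² = 22.333 kPa
Final effective stress: σ'_f = 45.755 + 22.333 = 68.088 kPa.
σ'_f = 68.088 > σ'_p = 56 kPa, so the stress path crosses the preconsolidation pressure — recompression up to σ'_p, then virgin compression beyond:
S_c = H/(1+e₀)·[C_r·log₁₀(σ'_p/σ'_0) + C_c·log₁₀(σ'_f/σ'_p)]
    = 4.2/2.23 × [0.082×log₁₀(56/45.755) + 0.29×log₁₀(68.088/56)]
    = 1.8834 × [0.0071955 + 0.024616] = 0.05991 m

S_c ≈ 59.9 mm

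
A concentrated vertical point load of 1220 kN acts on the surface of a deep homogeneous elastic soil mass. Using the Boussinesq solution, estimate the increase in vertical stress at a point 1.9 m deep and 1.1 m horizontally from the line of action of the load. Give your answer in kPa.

Boussinesq vertical stress below a point load on an elastic half-space:
Δσ_z = 3P/(2πz²) · [1 + (r/z)²]^(−5/2)
r/z = 1.1/1.9 = 0.57895; [1+(r/z)²]^(−5/2) = 0.48546.
Δσ_z = 3×1220/(2π×1.9²) × 0.48546 = 161.36 × 0.48546 = 78.33 kPa

Δσ_z ≈ 78.3 kPa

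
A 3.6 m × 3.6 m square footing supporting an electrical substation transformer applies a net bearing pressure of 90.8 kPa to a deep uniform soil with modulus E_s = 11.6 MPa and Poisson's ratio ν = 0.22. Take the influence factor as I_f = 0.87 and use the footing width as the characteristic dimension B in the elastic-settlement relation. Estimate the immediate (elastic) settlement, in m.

Immediate (elastic) settlement: S_e = q·B·(1−ν²)/E_s · I_f.
E_s = 11.6 MPa = 11600 kPa.
S_e = 90.8 × 3.6 × (1 − 0.22²) / 11600 × 0.87
    = 90.8 × 3.6 × 0.9516 / 11600 × 0.87
    = 0.02333 m

S_e ≈ 0.0233 m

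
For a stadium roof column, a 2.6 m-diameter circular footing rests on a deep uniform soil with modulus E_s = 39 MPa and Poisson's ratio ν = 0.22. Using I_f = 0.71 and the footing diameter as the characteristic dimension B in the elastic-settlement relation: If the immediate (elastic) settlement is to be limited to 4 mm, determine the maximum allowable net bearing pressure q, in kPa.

q ≈ 88.8 kPa

E_s = 39 MPa = 39000 kPa.
S_e = q·B·(1−ν²)/E_s · I_f  ⇒  q = S_e·E_s / (B·(1−ν²)·I_f).
q = 0.004 × 39000 / (2.6 × 0.9516 × 0.71) = 88.81 kPa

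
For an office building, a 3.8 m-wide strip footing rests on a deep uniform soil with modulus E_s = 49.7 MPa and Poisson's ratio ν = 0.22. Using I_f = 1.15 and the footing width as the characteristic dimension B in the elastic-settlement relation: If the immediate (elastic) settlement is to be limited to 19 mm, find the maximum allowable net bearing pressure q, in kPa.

E_s = 49.7 MPa = 49700 kPa.
S_e = q·B·(1−ν²)/E_s · I_f  ⇒  q = S_e·E_s / (B·(1−ν²)·I_f).
q = 0.019 × 49700 / (3.8 × 0.9516 × 1.15) = 227.1 kPa

q ≈ 227 kPa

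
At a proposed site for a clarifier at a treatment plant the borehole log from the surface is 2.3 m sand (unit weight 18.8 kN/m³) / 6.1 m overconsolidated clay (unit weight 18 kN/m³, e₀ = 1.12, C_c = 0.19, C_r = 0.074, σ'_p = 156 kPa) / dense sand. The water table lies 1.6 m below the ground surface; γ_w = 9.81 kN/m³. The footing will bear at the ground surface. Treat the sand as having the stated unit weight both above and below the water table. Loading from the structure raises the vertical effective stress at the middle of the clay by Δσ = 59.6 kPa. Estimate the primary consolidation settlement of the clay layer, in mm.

S_c ≈ 62.8 mm

Mid-depth of clay below the ground surface: z = 2.3 + 6.1/2 = 5.35 m.
Total vertical stress at mid-clay: σ_v = 18.8×2.3 + 18×3.05 = 98.14 kPa.
Pore pressure: u = 9.81×(5.35 − 1.6) = 36.788 kPa.
Initial effective stress: σ'_0 = σ_v − u = 98.14 − 36.788 = 61.352 kPa.
Final effective stress: σ'_f = 61.352 + 59.6 = 120.95 kPa.
σ'_f = 120.95 ≤ σ'_p = 156 kPa, so the clay remains overconsolidated and only the recompression index applies:
S_c = C_r·H/(1+e₀)·log₁₀(σ'_f/σ'_0) = 0.074×6.1/2.12×log₁₀(120.95/61.352)
    = 0.21293 × 0.29478 = 0.06277 m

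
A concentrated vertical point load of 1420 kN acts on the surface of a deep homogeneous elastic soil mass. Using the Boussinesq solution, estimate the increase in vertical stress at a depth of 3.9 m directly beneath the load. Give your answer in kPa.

Δσ_z ≈ 44.6 kPa

Boussinesq vertical stress below a point load on an elastic half-space:
Δσ_z = 3P/(2πz²) · [1 + (r/z)²]^(−5/2)
r/z = 0/3.9 = 0; [1+(r/z)²]^(−5/2) = 1.
Δσ_z = 3×1420/(2π×3.9²) × 1 = 44.576 × 1 = 44.58 kPa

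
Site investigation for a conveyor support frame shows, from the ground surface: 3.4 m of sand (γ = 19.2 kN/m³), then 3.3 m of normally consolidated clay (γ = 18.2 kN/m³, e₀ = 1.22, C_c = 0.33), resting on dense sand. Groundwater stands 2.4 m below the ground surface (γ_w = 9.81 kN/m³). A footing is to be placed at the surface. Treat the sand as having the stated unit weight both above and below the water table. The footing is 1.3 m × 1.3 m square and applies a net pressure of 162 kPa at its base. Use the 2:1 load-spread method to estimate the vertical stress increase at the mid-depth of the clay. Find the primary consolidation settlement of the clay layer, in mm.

S_c ≈ 19.9 mm

Mid-depth of clay below the ground surface: z = 3.4 + 3.3/2 = 5.05 m.
Total vertical stress at mid-clay: σ_v = 19.2×3.4 + 18.2×1.65 = 95.31 kPa.
Pore pressure: u = 9.81×(5.05 − 2.4) = 25.997 kPa.
Initial effective stress: σ'_0 = σ_v − u = 95.31 − 25.997 = 69.313 kPa.
Stress increase at mid-clay by the 2:1 spreading method:
Δσ = qBL/((B+z)(L+z)) = 162×1.3×1.3/((1.3+5.05)(1.3+5.05)) = 6.7898 kPa
Final effective stress: σ'_f = σ'_0 + Δσ = 69.313 + 6.7898 = 76.103 kPa.
Normally consolidated clay, so the full stress increment lies on the virgin compression line:
S_c = C_c·H/(1+e₀)·log₁₀(σ'_f/σ'_0) = 0.33×3.3/(1+1.22)×log₁₀(76.103/69.313)
    = 0.49054 × 0.040587 = 0.01991 m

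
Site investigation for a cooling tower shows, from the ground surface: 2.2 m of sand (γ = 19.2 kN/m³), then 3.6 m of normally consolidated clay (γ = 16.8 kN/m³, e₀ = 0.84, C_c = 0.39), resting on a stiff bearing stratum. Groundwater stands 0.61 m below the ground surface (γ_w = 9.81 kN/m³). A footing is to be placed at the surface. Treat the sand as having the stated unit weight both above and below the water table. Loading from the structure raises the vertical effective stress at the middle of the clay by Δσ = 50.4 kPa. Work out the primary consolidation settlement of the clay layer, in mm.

S_c ≈ 274 mm

Mid-depth of clay below the ground surface: z = 2.2 + 3.6/2 = 4 m.
Total vertical stress at mid-clay: σ_v = 19.2×2.2 + 16.8×1.8 = 72.48 kPa.
Pore pressure: u = 9.81×(4 − 0.61) = 33.256 kPa.
Initial effective stress: σ'_0 = σ_v − u = 72.48 − 33.256 = 39.224 kPa.
Final effective stress: σ'_f = σ'_0 + Δσ = 39.224 + 50.4 = 89.624 kPa.
Normally consolidated clay, so the full stress increment lies on the virgin compression line:
S_c = C_c·H/(1+e₀)·log₁₀(σ'_f/σ'_0) = 0.39×3.6/(1+0.84)×log₁₀(89.624/39.224)
    = 0.76304 × 0.35887 = 0.2738 m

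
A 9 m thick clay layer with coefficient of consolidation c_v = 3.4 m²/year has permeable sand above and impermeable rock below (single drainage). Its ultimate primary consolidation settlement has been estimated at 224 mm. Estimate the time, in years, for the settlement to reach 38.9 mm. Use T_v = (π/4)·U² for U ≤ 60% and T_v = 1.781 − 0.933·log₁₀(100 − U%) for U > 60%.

Drainage path length: H_d = H = 9 m (single drainage).
U = S(t)/S_ult = 38.9/224 = 0.1737.
U ≤ 60%: T_v = (π/4)·U² = (π/4)×0.17366² = 0.023686.
t = T_v·H_d²/c_v = 0.023686×9²/3.4 = 0.5643 years.

t ≈ 0.564 years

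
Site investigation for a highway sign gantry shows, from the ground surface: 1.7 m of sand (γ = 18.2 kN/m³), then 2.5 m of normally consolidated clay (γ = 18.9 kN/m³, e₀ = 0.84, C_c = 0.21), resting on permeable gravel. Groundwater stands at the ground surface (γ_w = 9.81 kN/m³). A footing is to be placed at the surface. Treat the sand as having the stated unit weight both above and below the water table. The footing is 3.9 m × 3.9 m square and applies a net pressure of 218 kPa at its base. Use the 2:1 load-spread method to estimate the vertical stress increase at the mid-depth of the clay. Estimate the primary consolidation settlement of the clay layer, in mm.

Mid-depth of clay below the ground surface: z = 1.7 + 2.5/2 = 2.95 m.
Total vertical stress at mid-clay: σ_v = 18.2×1.7 + 18.9×1.25 = 54.565 kPa.
Pore pressure: u = 9.81×(2.95 − 0) = 28.94 kPa.
Initial effective stress: σ'_0 = σ_v − u = 54.565 − 28.94 = 25.625 kPa.
Stress increase at mid-clay by the 2:1 spreading method:
Δσ = qBL/((B+z)(L+z)) = 218×3.9×3.9/((3.9+2.95)(3.9+2.95)) = 70.665 kPa
Final effective stress: σ'_f = σ'_0 + Δσ = 25.625 + 70.665 = 96.29 kPa.
Normally consolidated clay, so the full stress increment lies on the virgin compression line:
S_c = C_c·H/(1+e₀)·log₁₀(σ'_f/σ'_0) = 0.21×2.5/(1+0.84)×log₁₀(96.29/25.625)
    = 0.28533 × 0.57492 = 0.164 m

S_c ≈ 164 mm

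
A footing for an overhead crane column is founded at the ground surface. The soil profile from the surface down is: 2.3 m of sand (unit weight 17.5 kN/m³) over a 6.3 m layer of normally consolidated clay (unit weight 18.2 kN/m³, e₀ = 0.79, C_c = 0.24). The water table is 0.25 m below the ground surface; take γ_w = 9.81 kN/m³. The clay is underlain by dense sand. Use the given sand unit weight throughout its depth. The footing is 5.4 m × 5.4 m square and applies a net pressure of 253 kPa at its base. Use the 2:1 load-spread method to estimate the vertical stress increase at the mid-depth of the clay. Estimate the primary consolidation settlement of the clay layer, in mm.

S_c ≈ 313 mm

Mid-depth of clay below the ground surface: z = 2.3 + 6.3/2 = 5.45 m.
Total vertical stress at mid-clay: σ_v = 17.5×2.3 + 18.2×3.15 = 97.58 kPa.
Pore pressure: u = 9.81×(5.45 − 0.25) = 51.012 kPa.
Initial effective stress: σ'_0 = σ_v − u = 97.58 − 51.012 = 46.568 kPa.
Stress increase at mid-clay by the 2:1 spreading method:
Δσ = qBL/((B+z)(L+z)) = 253×5.4×5.4/((5.4+5.45)(5.4+5.45)) = 62.668 kPa
Final effective stress: σ'_f = σ'_0 + Δσ = 46.568 + 62.668 = 109.24 kPa.
Normally consolidated clay, so the full stress increment lies on the virgin compression line:
S_c = C_c·H/(1+e₀)·log₁₀(σ'_f/σ'_0) = 0.24×6.3/(1+0.79)×log₁₀(109.24/46.568)
    = 0.84469 × 0.37029 = 0.3128 m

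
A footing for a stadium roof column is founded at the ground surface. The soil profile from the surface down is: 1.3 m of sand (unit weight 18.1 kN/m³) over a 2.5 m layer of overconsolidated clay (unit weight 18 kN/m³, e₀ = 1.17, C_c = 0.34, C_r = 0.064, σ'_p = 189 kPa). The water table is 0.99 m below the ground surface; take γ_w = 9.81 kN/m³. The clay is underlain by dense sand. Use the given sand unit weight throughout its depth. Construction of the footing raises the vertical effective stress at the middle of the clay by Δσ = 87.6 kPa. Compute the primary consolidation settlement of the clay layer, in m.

S_c ≈ 0.0432 m

Mid-depth of clay below the ground surface: z = 1.3 + 2.5/2 = 2.55 m.
Total vertical stress at mid-clay: σ_v = 18.1×1.3 + 18×1.25 = 46.03 kPa.
Pore pressure: u = 9.81×(2.55 − 0.99) = 15.304 kPa.
Initial effective stress: σ'_0 = σ_v − u = 46.03 − 15.304 = 30.726 kPa.
Final effective stress: σ'_f = 30.726 + 87.6 = 118.33 kPa.
σ'_f = 118.33 ≤ σ'_p = 189 kPa, so the clay remains overconsolidated and only the recompression index applies:
S_c = C_r·H/(1+e₀)·log₁₀(σ'_f/σ'_0) = 0.064×2.5/2.17×log₁₀(118.33/30.726)
    = 0.073734 × 0.58559 = 0.04318 m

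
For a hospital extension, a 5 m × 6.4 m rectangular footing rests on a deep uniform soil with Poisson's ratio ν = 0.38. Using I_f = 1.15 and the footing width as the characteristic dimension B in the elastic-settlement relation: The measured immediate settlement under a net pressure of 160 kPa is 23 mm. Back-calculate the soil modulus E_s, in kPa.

S_e = q·B·(1−ν²)/E_s · I_f  ⇒  E_s = q·B·(1−ν²)·I_f / S_e.
E_s = 160 × 5 × 0.8556 × 1.15 / 0.023 = 34220 kPa

E_s ≈ 34200 kPa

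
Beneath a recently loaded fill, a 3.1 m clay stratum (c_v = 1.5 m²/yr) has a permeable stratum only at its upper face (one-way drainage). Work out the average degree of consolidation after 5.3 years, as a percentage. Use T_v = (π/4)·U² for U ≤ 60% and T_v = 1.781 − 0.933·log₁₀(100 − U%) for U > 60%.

Drainage path length: H_d = H = 3.1 m (single drainage).
T_v = c_v·t/H_d² = 1.5×5.3/3.1² = 0.82726.
T_v = 0.82726 corresponds to the U > 60% branch:
U = 1 − 10^((1.781 − T_v)/0.933)/100 = 0.8947

U ≈ 89.5 %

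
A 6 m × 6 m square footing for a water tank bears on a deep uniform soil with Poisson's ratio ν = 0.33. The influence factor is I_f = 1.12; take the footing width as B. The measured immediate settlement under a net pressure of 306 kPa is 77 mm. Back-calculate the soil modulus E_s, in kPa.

E_s ≈ 23800 kPa

S_e = q·B·(1−ν²)/E_s · I_f  ⇒  E_s = q·B·(1−ν²)·I_f / S_e.
E_s = 306 × 6 × 0.8911 × 1.12 / 0.077 = 23800 kPa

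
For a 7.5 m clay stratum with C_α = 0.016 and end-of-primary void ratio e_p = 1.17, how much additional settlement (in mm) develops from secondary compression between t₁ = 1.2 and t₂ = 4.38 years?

Secondary compression: S_s = C_α·H/(1+e_p)·log₁₀(t₂/t₁)
S_s = 0.016×7.5/(1+1.17)×log₁₀(4.38/1.2)
    = 0.0553 × 0.5623 = 0.03109 m

S_s ≈ 31.1 mm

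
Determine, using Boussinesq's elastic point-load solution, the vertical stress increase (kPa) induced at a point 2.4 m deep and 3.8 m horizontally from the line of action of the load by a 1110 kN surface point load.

Δσ_z ≈ 4 kPa

Boussinesq vertical stress below a point load on an elastic half-space:
Δσ_z = 3P/(2πz²) · [1 + (r/z)²]^(−5/2)
r/z = 3.8/2.4 = 1.5833; [1+(r/z)²]^(−5/2) = 0.043419.
Δσ_z = 3×1110/(2π×2.4²) × 0.043419 = 92.011 × 0.043419 = 3.995 kPa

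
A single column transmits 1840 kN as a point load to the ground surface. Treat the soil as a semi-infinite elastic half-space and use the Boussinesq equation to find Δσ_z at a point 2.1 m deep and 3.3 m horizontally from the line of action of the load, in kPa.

Δσ_z ≈ 8.89 kPa

Boussinesq vertical stress below a point load on an elastic half-space:
Δσ_z = 3P/(2πz²) · [1 + (r/z)²]^(−5/2)
r/z = 3.3/2.1 = 1.5714; [1+(r/z)²]^(−5/2) = 0.044603.
Δσ_z = 3×1840/(2π×2.1²) × 0.044603 = 199.21 × 0.044603 = 8.885 kPa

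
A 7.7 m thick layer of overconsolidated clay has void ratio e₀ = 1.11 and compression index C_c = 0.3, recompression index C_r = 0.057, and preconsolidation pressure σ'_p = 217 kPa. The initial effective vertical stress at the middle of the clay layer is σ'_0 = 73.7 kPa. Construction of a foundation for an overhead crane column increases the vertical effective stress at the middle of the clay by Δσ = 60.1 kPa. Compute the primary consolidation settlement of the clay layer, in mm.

Final effective stress: σ'_f = 73.7 + 60.1 = 133.8 kPa.
σ'_f = 133.8 ≤ σ'_p = 217 kPa, so the clay remains overconsolidated and only the recompression index applies:
S_c = C_r·H/(1+e₀)·log₁₀(σ'_f/σ'_0) = 0.057×7.7/2.11×log₁₀(133.8/73.7)
    = 0.20801 × 0.25899 = 0.05387 m

S_c ≈ 53.9 mm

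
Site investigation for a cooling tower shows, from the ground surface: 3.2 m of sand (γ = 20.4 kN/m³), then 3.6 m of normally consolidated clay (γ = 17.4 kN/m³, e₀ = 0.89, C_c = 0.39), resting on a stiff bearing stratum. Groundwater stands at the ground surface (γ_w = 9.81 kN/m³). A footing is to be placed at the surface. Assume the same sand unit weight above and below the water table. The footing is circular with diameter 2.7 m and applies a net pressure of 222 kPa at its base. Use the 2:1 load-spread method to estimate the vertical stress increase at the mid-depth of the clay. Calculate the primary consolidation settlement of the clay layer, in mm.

Mid-depth of clay below the ground surface: z = 3.2 + 3.6/2 = 5 m.
Total vertical stress at mid-clay: σ_v = 20.4×3.2 + 17.4×1.8 = 96.6 kPa.
Pore pressure: u = 9.81×(5 − 0) = 49.05 kPa.
Initial effective stress: σ'_0 = σ_v − u = 96.6 − 49.05 = 47.55 kPa.
Stress increase at mid-clay by the 2:1 spreading method:
Δσ ≈ qD²/(D+z)² = 222×2.7²/(2.7+5)² = 27.296 kPa
Final effective stress: σ'_f = σ'_0 + Δσ = 47.55 + 27.296 = 74.846 kPa.
Normally consolidated clay, so the full stress increment lies on the virgin compression line:
S_c = C_c·H/(1+e₀)·log₁₀(σ'_f/σ'_0) = 0.39×3.6/(1+0.89)×log₁₀(74.846/47.55)
    = 0.74286 × 0.19702 = 0.1464 m

S_c ≈ 146 mm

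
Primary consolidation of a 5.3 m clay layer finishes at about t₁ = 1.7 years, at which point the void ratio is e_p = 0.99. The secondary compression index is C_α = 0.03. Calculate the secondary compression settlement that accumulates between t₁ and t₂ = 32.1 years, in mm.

S_s ≈ 102 mm

Secondary compression: S_s = C_α·H/(1+e_p)·log₁₀(t₂/t₁)
S_s = 0.03×5.3/(1+0.99)×log₁₀(32.1/1.7)
    = 0.0799 × 1.276 = 0.102 m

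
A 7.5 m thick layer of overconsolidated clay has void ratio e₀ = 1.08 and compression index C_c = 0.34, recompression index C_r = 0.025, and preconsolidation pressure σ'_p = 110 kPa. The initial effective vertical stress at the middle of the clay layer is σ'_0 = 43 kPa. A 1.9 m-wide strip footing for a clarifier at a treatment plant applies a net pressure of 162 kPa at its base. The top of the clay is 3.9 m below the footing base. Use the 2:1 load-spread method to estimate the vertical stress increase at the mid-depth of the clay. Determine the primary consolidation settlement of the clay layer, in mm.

S_c ≈ 21.9 mm

Mid-depth of clay below the footing base: z = 3.9 + 7.5/2 = 7.65 m.
Stress increase at mid-clay by the 2:1 spreading method:
Δσ = qB/(B+z) = 162×1.9/(1.9+7.65) = 32.23 kPa
Final effective stress: σ'_f = 43 + 32.23 = 75.23 kPa.
σ'_f = 75.23 ≤ σ'_p = 110 kPa, so the clay remains overconsolidated and only the recompression index applies:
S_c = C_r·H/(1+e₀)·log₁₀(σ'_f/σ'_0) = 0.025×7.5/2.08×log₁₀(75.23/43)
    = 0.090145 × 0.24292 = 0.0219 m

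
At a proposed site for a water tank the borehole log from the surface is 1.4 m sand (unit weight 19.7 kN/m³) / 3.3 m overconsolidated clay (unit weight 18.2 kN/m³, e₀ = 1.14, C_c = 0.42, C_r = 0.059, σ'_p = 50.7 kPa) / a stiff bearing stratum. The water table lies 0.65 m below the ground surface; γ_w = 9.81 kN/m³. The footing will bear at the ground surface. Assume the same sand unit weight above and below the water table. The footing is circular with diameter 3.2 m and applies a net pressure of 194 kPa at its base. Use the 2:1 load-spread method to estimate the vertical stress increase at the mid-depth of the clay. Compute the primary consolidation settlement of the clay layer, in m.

Mid-depth of clay below the ground surface: z = 1.4 + 3.3/2 = 3.05 m.
Total vertical stress at mid-clay: σ_v = 19.7×1.4 + 18.2×1.65 = 57.61 kPa.
Pore pressure: u = 9.81×(3.05 − 0.65) = 23.544 kPa.
Initial effective stress: σ'_0 = σ_v − u = 57.61 − 23.544 = 34.066 kPa.
Stress increase at mid-clay by the 2:1 spreading method:
Δσ ≈ qD²/(D+z)² = 194×3.2²/(3.2+3.05)² = 50.856 kPa
Final effective stress: σ'_f = 34.066 + 50.856 = 84.922 kPa.
σ'_f = 84.922 > σ'_p = 50.7 kPa, so the stress path crosses the preconsolidation pressure — recompression up to σ'_p, then virgin compression beyond:
S_c = H/(1+e₀)·[C_r·log₁₀(σ'_p/σ'_0) + C_c·log₁₀(σ'_f/σ'_p)]
    = 3.3/2.14 × [0.059×log₁₀(50.7/34.066) + 0.42×log₁₀(84.922/50.7)]
    = 1.5421 × [0.010189 + 0.094085] = 0.1608 m

S_c ≈ 0.161 m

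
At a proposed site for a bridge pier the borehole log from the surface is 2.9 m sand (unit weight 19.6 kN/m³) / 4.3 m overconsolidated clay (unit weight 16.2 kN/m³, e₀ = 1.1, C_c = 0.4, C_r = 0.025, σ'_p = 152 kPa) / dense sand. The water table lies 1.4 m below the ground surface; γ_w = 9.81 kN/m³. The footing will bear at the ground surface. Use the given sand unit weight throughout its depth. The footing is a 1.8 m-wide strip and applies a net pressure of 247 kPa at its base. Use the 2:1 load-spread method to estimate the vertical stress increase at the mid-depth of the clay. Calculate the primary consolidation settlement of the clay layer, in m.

S_c ≈ 0.0171 m

Mid-depth of clay below the ground surface: z = 2.9 + 4.3/2 = 5.05 m.
Total vertical stress at mid-clay: σ_v = 19.6×2.9 + 16.2×2.15 = 91.67 kPa.
Pore pressure: u = 9.81×(5.05 − 1.4) = 35.806 kPa.
Initial effective stress: σ'_0 = σ_v − u = 91.67 − 35.806 = 55.864 kPa.
Stress increase at mid-clay by the 2:1 spreading method:
Δσ = qB/(B+z) = 247×1.8/(1.8+5.05) = 64.905 kPa
Final effective stress: σ'_f = 55.864 + 64.905 = 120.77 kPa.
σ'_f = 120.77 ≤ σ'_p = 152 kPa, so the clay remains overconsolidated and only the recompression index applies:
S_c = C_r·H/(1+e₀)·log₁₀(σ'_f/σ'_0) = 0.025×4.3/2.1×log₁₀(120.77/55.864)
    = 0.05119 × 0.33483 = 0.01714 m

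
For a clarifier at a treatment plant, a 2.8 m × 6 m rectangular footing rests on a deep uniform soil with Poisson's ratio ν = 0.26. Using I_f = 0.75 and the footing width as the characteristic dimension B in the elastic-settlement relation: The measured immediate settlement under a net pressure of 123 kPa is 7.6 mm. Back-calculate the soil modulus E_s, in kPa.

E_s ≈ 31700 kPa

S_e = q·B·(1−ν²)/E_s · I_f  ⇒  E_s = q·B·(1−ν²)·I_f / S_e.
E_s = 123 × 2.8 × 0.9324 × 0.75 / 0.0076 = 31690 kPa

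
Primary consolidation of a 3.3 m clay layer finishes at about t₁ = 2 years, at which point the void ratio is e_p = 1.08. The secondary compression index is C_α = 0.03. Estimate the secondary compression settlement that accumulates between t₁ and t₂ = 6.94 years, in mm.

Secondary compression: S_s = C_α·H/(1+e_p)·log₁₀(t₂/t₁)
S_s = 0.03×3.3/(1+1.08)×log₁₀(6.94/2)
    = 0.0476 × 0.5403 = 0.02572 m

S_s ≈ 25.7 mm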